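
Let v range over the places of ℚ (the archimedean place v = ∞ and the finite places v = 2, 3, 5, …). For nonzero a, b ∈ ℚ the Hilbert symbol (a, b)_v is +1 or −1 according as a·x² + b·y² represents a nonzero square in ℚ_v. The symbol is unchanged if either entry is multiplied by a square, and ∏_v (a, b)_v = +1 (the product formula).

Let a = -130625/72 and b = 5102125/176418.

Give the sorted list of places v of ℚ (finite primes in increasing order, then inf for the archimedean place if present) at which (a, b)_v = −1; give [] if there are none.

Mod squares: a ≡ -418, b ≡ 170. Check v ∈ {∞, 2, 3, 5, 7, 11, 17, 19}.
v=3: a=3^-2·(≡2), b=3^-6·(≡2) mod 3; (2|3)=-1, (2|3)=-1; (−1)^{-2·-6·1}·(-1)^-6·(-1)^-2 = +1.
v=2: v_2(a)=-3, v_2(b)=-1; units ≡ 7, 5 (mod 8); ε·ε+αω+βω = 1·0+-3·1+-1·0 ≡ 1  ⇒  (a,b)_2 = -1.
v=17: a=17^0·(≡5), b=17^1·(≡14) mod 17; (5|17)=-1, (14|17)=-1; (−1)^{0·1·8}·(-1)^1·(-1)^0 = -1.
v=5: a=5^4·(≡3), b=5^3·(≡4) mod 5; (3|5)=-1, (4|5)=+1; (−1)^{4·3·2}·(-1)^3·(+1)^4 = -1.
v=19: a=19^1·(≡4), b=19^0·(≡12) mod 19; (4|19)=+1, (12|19)=-1; (−1)^{1·0·9}·(+1)^0·(-1)^1 = -1.
v=11: a=11^1·(≡10), b=11^-2·(≡1) mod 11; (10|11)=-1, (1|11)=+1; (−1)^{1·-2·5}·(-1)^-2·(+1)^1 = +1.
v=7: a=7^0·(≡1), b=7^4·(≡1) mod 7; (1|7)=+1, (1|7)=+1; (−1)^{0·4·3}·(+1)^4·(+1)^0 = +1.
v=∞: -418 < 0 and 170 > 0  ⇒  (a,b)_∞ = +1.
|Ram(-418, 170)| = 4, even; anisotropic at {2, 5, 17, 19}.

[2, 5, 17, 19]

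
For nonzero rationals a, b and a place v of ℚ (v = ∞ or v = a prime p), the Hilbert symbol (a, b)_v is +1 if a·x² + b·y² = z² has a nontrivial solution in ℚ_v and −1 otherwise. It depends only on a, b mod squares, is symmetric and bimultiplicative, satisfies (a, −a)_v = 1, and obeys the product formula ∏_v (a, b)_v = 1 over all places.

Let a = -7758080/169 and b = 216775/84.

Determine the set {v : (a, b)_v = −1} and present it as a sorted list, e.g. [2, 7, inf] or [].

Mod squares: a ≡ -30305, b ≡ 182091. Check v ∈ {∞, 2, 3, 5, 7, 11, 13, 19, 23, 29}.
v=∞: -30305 < 0 and 182091 > 0  ⇒  (a,b)_∞ = +1.
v=23: a=23^0·(≡12), b=23^1·(≡15) mod 23; (12|23)=+1, (15|23)=-1; (−1)^{0·1·11}·(+1)^1·(-1)^0 = +1.
v=7: a=7^0·(≡6), b=7^-1·(≡4) mod 7; (6|7)=-1, (4|7)=+1; (−1)^{0·-1·3}·(-1)^-1·(+1)^0 = -1.
v=5: a=5^1·(≡1), b=5^2·(≡4) mod 5; (1|5)=+1, (4|5)=+1; (−1)^{1·2·2}·(+1)^2·(+1)^1 = +1.
v=13: a=13^-2·(≡8), b=13^1·(≡8) mod 13; (8|13)=-1, (8|13)=-1; (−1)^{-2·1·6}·(-1)^1·(-1)^-2 = -1.
v=19: a=19^1·(≡5), b=19^0·(≡10) mod 19; (5|19)=+1, (10|19)=-1; (−1)^{1·0·9}·(+1)^0·(-1)^1 = -1.
v=3: a=3^0·(≡1), b=3^-1·(≡1) mod 3; (1|3)=+1, (1|3)=+1; (−1)^{0·-1·1}·(+1)^-1·(+1)^0 = +1.
v=11: a=11^1·(≡10), b=11^0·(≡6) mod 11; (10|11)=-1, (6|11)=-1; (−1)^{1·0·5}·(-1)^0·(-1)^1 = -1.
v=2: v_2(a)=8, v_2(b)=-2; units ≡ 7, 3 (mod 8); ε·ε+αω+βω = 1·1+8·1+-2·0 ≡ 1  ⇒  (a,b)_2 = -1.
v=29: a=29^1·(≡28), b=29^1·(≡12) mod 29; (28|29)=+1, (12|29)=-1; (−1)^{1·1·14}·(+1)^1·(-1)^1 = -1.
Ram(-30305, 182091) = {2, 7, 11, 13, 19, 29}; no ℚ_2-point on the conic.

[2, 7, 11, 13, 19, 29]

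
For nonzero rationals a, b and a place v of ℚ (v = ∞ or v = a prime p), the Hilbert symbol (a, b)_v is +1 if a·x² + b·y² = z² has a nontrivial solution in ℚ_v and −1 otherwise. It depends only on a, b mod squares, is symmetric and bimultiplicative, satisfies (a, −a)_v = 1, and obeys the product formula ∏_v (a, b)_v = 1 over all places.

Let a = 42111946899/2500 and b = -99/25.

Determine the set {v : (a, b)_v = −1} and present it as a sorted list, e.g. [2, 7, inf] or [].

[11, 17]

(a, b) ≡ (477411, -11) mod (ℚ^×)²; places V = {2, 3, 5, 11, 17, 23, 37, ∞}.
(a,b)_5: α=-4, u≡1; β=-2, v≡1 (mod 5); (1|5)=+1, (1|5)=+1; sign (−1)^0·+1^-2·+1^-4 = +1.
(a,b)_23: α=1, u≡20; β=0, v≡8 (mod 23); (20|23)=-1, (8|23)=+1; sign (−1)^0·-1^0·+1^1 = +1.
(a,b)_11: α=3, u≡6; β=1, v≡8 (mod 11); (6|11)=-1, (8|11)=-1; sign (−1)^1·-1^1·-1^3 = -1.
(a,b)_37: α=1, u≡33; β=0, v≡36 (mod 37); (33|37)=+1, (36|37)=+1; sign (−1)^0·+1^0·+1^1 = +1.
(a,b)_∞: sgn(477411)=+, sgn(-11)=−, so +1.
(a,b)_3: α=7, u≡2; β=2, v≡1 (mod 3); (2|3)=-1, (1|3)=+1; sign (−1)^0·-1^2·+1^7 = +1.
(a,b)_17: α=1, u≡4; β=0, v≡11 (mod 17); (4|17)=+1, (11|17)=-1; sign (−1)^0·+1^0·-1^1 = -1.
(a,b)_2: α=-2, β=0; u≡3, v≡5 (mod 8); ε(u)ε(v)=1·0, αω(v)=-2·1, βω(u)=0·1; sum ≡ 0  ⇒  +1.
(477411, -11 / ℚ) ramifies at {11, 17}: a division algebra.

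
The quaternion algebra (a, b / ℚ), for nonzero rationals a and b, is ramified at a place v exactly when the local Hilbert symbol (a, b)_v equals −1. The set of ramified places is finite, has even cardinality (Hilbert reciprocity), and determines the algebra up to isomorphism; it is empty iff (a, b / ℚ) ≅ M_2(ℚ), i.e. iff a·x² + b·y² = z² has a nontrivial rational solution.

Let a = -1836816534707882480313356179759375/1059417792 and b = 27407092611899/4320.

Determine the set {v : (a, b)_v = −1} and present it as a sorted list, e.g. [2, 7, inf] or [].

(a, b) ≡ (-4845, 570570) mod (ℚ^×)²; places V = {2, 3, 5, 7, 11, 13, 17, 19, 29, ∞}.
(a,b)_∞: sgn(-4845)=−, sgn(570570)=+, so +1.
(a,b)_29: α=-2, u≡26; β=2, v≡22 (mod 29); (26|29)=-1, (22|29)=+1; sign (−1)^0·-1^2·+1^-2 = +1.
(a,b)_19: α=3, u≡11; β=1, v≡10 (mod 19); (11|19)=+1, (10|19)=-1; sign (−1)^1·+1^1·-1^3 = +1.
(a,b)_17: α=7, u≡4; β=2, v≡13 (mod 17); (4|17)=+1, (13|17)=+1; sign (−1)^0·+1^2·+1^7 = +1.
(a,b)_11: α=8, u≡8; β=3, v≡5 (mod 11); (8|11)=-1, (5|11)=+1; sign (−1)^0·-1^3·+1^8 = -1.
(a,b)_5: α=5, u≡1; β=-1, v≡1 (mod 5); (1|5)=+1, (1|5)=+1; sign (−1)^0·+1^-1·+1^5 = +1.
(a,b)_7: α=8, u≡3; β=3, v≡4 (mod 7); (3|7)=-1, (4|7)=+1; sign (−1)^0·-1^3·+1^8 = -1.
(a,b)_3: α=-9, u≡2; β=-3, v≡2 (mod 3); (2|3)=-1, (2|3)=-1; sign (−1)^1·-1^-3·-1^-9 = -1.
(a,b)_13: α=2, u≡12; β=1, v≡5 (mod 13); (12|13)=+1, (5|13)=-1; sign (−1)^0·+1^1·-1^2 = +1.
(a,b)_2: α=-6, β=-5; u≡3, v≡5 (mod 8); ε(u)ε(v)=1·0, αω(v)=-6·1, βω(u)=-5·1; sum ≡ 1  ⇒  -1.
|Ram(-4845, 570570)| = 4, even; anisotropic at {2, 3, 7, 11}.

[2, 3, 7, 11]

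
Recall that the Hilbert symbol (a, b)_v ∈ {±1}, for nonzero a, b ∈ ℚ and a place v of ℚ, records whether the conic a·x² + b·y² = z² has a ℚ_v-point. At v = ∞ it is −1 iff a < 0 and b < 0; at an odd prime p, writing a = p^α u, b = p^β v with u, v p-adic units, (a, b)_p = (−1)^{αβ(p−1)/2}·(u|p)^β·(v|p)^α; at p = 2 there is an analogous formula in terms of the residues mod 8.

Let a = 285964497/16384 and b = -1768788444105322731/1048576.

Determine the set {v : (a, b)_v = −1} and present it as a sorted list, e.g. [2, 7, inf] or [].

[13, 17, 19, 23]

Mod squares: a ≡ 31773833, b ≡ -6251. Check v ∈ {∞, 2, 3, 7, 13, 17, 19, 23, 47}.
v=23: a=23^1·(≡19), b=23^2·(≡22) mod 23; (19|23)=-1, (22|23)=-1; (−1)^{1·2·11}·(-1)^2·(-1)^1 = -1.
v=3: a=3^2·(≡2), b=3^4·(≡1) mod 3; (2|3)=-1, (1|3)=+1; (−1)^{2·4·1}·(-1)^4·(+1)^2 = +1.
v=2: v_2(a)=-14, v_2(b)=-20; units ≡ 1, 5 (mod 8); ε·ε+αω+βω = 0·0+-14·1+-20·0 ≡ 0  ⇒  (a,b)_2 = +1.
v=19: a=19^1·(≡14), b=19^3·(≡14) mod 19; (14|19)=-1, (14|19)=-1; (−1)^{1·3·9}·(-1)^3·(-1)^1 = -1.
v=47: a=47^1·(≡29), b=47^3·(≡21) mod 47; (29|47)=-1, (21|47)=+1; (−1)^{1·3·23}·(-1)^3·(+1)^1 = +1.
v=17: a=17^1·(≡2), b=17^0·(≡3) mod 17; (2|17)=+1, (3|17)=-1; (−1)^{1·0·8}·(+1)^0·(-1)^1 = -1.
v=∞: 31773833 > 0 and -6251 < 0  ⇒  (a,b)_∞ = +1.
v=13: a=13^1·(≡2), b=13^2·(≡11) mod 13; (2|13)=-1, (11|13)=-1; (−1)^{1·2·6}·(-1)^2·(-1)^1 = -1.
v=7: a=7^1·(≡2), b=7^3·(≡3) mod 7; (2|7)=+1, (3|7)=-1; (−1)^{1·3·3}·(+1)^3·(-1)^1 = +1.
|Ram(31773833, -6251)| = 4, even; anisotropic at {13, 17, 19, 23}.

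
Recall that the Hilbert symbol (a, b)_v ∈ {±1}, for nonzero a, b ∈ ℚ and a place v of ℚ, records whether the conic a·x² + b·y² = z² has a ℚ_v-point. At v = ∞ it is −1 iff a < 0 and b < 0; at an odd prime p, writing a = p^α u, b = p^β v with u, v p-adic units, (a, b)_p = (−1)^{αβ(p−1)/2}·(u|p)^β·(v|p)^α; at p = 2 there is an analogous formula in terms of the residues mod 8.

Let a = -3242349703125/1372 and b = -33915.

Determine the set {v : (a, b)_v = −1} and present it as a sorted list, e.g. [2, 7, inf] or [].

[5, 7, 13, inf]

Mod squares: a ≡ -1547, b ≡ -33915. Check v ∈ {∞, 2, 3, 5, 7, 13, 17, 19}.
v=5: a=5^6·(≡2), b=5^1·(≡2) mod 5; (2|5)=-1, (2|5)=-1; (−1)^{6·1·2}·(-1)^1·(-1)^6 = -1.
v=17: a=17^3·(≡7), b=17^1·(≡11) mod 17; (7|17)=-1, (11|17)=-1; (−1)^{3·1·8}·(-1)^1·(-1)^3 = +1.
v=19: a=19^2·(≡4), b=19^1·(≡1) mod 19; (4|19)=+1, (1|19)=+1; (−1)^{2·1·9}·(+1)^1·(+1)^2 = +1.
v=13: a=13^1·(≡2), b=13^0·(≡2) mod 13; (2|13)=-1, (2|13)=-1; (−1)^{1·0·6}·(-1)^0·(-1)^1 = -1.
v=∞: -1547 < 0 and -33915 < 0  ⇒  (a,b)_∞ = -1.
v=3: a=3^2·(≡1), b=3^1·(≡2) mod 3; (1|3)=+1, (2|3)=-1; (−1)^{2·1·1}·(+1)^1·(-1)^2 = +1.
v=7: a=7^-3·(≡5), b=7^1·(≡6) mod 7; (5|7)=-1, (6|7)=-1; (−1)^{-3·1·3}·(-1)^1·(-1)^-3 = -1.
v=2: v_2(a)=-2, v_2(b)=0; units ≡ 5, 5 (mod 8); ε·ε+αω+βω = 0·0+-2·1+0·1 ≡ 0  ⇒  (a,b)_2 = +1.
|Ram(-1547, -33915)| = 4, even; anisotropic at {5, 7, 13, ∞}.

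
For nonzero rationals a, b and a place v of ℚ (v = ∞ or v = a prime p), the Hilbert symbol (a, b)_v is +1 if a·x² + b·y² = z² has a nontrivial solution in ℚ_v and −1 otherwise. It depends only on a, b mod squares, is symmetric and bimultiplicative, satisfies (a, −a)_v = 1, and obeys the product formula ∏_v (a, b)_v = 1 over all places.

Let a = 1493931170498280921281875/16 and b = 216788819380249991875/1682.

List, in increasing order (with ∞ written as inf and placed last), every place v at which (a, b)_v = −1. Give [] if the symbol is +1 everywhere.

(a, b) ≡ (1431859, 8246) mod (ℚ^×)²; places V = {2, 5, 7, 11, 13, 17, 19, 29, 31, ∞}.
(a,b)_31: α=1, u≡3; β=1, v≡16 (mod 31); (3|31)=-1, (16|31)=+1; sign (−1)^1·-1^1·+1^1 = +1.
(a,b)_5: α=4, u≡1; β=4, v≡1 (mod 5); (1|5)=+1, (1|5)=+1; sign (−1)^0·+1^4·+1^4 = +1.
(a,b)_11: α=3, u≡2; β=4, v≡6 (mod 11); (2|11)=-1, (6|11)=-1; sign (−1)^0·-1^4·-1^3 = -1.
(a,b)_13: α=3, u≡8; β=2, v≡12 (mod 13); (8|13)=-1, (12|13)=+1; sign (−1)^0·-1^2·+1^3 = +1.
(a,b)_19: α=1, u≡1; β=1, v≡4 (mod 19); (1|19)=+1, (4|19)=+1; sign (−1)^1·+1^1·+1^1 = -1.
(a,b)_17: α=3, u≡9; β=2, v≡13 (mod 17); (9|17)=+1, (13|17)=+1; sign (−1)^0·+1^2·+1^3 = +1.
(a,b)_7: α=10, u≡1; β=7, v≡1 (mod 7); (1|7)=+1, (1|7)=+1; sign (−1)^0·+1^7·+1^10 = +1.
(a,b)_2: α=-4, β=-1; u≡3, v≡3 (mod 8); ε(u)ε(v)=1·1, αω(v)=-4·1, βω(u)=-1·1; sum ≡ 0  ⇒  +1.
(a,b)_∞: sgn(1431859)=+, sgn(8246)=+, so +1.
(a,b)_29: α=0, u≡28; β=-2, v≡10 (mod 29); (28|29)=+1, (10|29)=-1; sign (−1)^0·+1^-2·-1^0 = +1.
|Ram(1431859, 8246)| = 2, even; anisotropic at {11, 19}.

[11, 19]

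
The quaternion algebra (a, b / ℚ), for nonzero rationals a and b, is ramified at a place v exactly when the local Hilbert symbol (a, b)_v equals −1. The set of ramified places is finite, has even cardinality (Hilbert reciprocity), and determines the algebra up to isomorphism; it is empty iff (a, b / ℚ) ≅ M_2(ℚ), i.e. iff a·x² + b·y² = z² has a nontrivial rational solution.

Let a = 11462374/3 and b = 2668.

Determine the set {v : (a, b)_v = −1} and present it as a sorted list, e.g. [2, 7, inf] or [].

(a, b) ≡ (14322, 667) mod (ℚ^×)²; places V = {2, 3, 7, 11, 23, 29, 31, ∞}.
(a,b)_29: α=0, u≡22; β=1, v≡5 (mod 29); (22|29)=+1, (5|29)=+1; sign (−1)^0·+1^1·+1^0 = +1.
(a,b)_31: α=1, u≡16; β=0, v≡2 (mod 31); (16|31)=+1, (2|31)=+1; sign (−1)^0·+1^0·+1^1 = +1.
(a,b)_11: α=1, u≡5; β=0, v≡6 (mod 11); (5|11)=+1, (6|11)=-1; sign (−1)^0·+1^0·-1^1 = -1.
(a,b)_2: α=1, β=2; u≡1, v≡3 (mod 8); ε(u)ε(v)=0·1, αω(v)=1·1, βω(u)=2·0; sum ≡ 1  ⇒  -1.
(a,b)_3: α=-1, u≡1; β=0, v≡1 (mod 3); (1|3)=+1, (1|3)=+1; sign (−1)^0·+1^0·+1^-1 = +1.
(a,b)_7: α=5, u≡1; β=0, v≡1 (mod 7); (1|7)=+1, (1|7)=+1; sign (−1)^0·+1^0·+1^5 = +1.
(a,b)_∞: sgn(14322)=+, sgn(667)=+, so +1.
(a,b)_23: α=0, u≡16; β=1, v≡1 (mod 23); (16|23)=+1, (1|23)=+1; sign (−1)^0·+1^1·+1^0 = +1.
|Ram(14322, 667)| = 2, even; anisotropic at {2, 11}.

[2, 11]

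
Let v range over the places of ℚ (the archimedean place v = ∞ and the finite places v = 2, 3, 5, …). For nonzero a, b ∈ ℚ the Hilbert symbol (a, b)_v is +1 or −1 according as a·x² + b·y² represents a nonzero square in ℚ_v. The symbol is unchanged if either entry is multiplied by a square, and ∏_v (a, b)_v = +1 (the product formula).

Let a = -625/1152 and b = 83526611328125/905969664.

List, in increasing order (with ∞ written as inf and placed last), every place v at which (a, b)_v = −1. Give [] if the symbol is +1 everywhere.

[2, 5, 7, 23]

Mod squares: a ≡ -2, b ≡ 82110. Check v ∈ {∞, 2, 3, 5, 7, 17, 23}.
v=23: a=23^0·(≡21), b=23^1·(≡11) mod 23; (21|23)=-1, (11|23)=-1; (−1)^{0·1·11}·(-1)^1·(-1)^0 = -1.
v=7: a=7^0·(≡3), b=7^1·(≡3) mod 7; (3|7)=-1, (3|7)=-1; (−1)^{0·1·3}·(-1)^1·(-1)^0 = -1.
v=∞: -2 < 0 and 82110 > 0  ⇒  (a,b)_∞ = +1.
v=5: a=5^4·(≡2), b=5^15·(≡3) mod 5; (2|5)=-1, (3|5)=-1; (−1)^{4·15·2}·(-1)^15·(-1)^4 = -1.
v=3: a=3^-2·(≡1), b=3^-3·(≡1) mod 3; (1|3)=+1, (1|3)=+1; (−1)^{-2·-3·1}·(+1)^-3·(+1)^-2 = +1.
v=17: a=17^0·(≡16), b=17^1·(≡13) mod 17; (16|17)=+1, (13|17)=+1; (−1)^{0·1·8}·(+1)^1·(+1)^0 = +1.
v=2: v_2(a)=-7, v_2(b)=-25; units ≡ 7, 7 (mod 8); ε·ε+αω+βω = 1·1+-7·0+-25·0 ≡ 1  ⇒  (a,b)_2 = -1.
Ram(-2, 82110) = {2, 5, 7, 23}; no ℚ_2-point on the conic.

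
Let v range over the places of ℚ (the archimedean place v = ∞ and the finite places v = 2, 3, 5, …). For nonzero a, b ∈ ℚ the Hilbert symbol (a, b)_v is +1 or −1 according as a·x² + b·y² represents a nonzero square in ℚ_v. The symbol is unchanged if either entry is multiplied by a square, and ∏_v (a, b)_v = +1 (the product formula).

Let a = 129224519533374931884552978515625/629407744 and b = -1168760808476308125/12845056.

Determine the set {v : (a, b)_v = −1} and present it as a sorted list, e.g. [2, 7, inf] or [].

[13, 31]

(a, b) ≡ (1209, -26013) mod (ℚ^×)²; places V = {2, 3, 5, 7, 13, 23, 29, 31, ∞}.
(a,b)_5: α=12, u≡1; β=4, v≡2 (mod 5); (1|5)=+1, (2|5)=-1; sign (−1)^0·+1^4·-1^12 = +1.
(a,b)_7: α=-4, u≡5; β=-2, v≡6 (mod 7); (5|7)=-1, (6|7)=-1; sign (−1)^0·-1^-2·-1^-4 = +1.
(a,b)_29: α=2, u≡24; β=1, v≡21 (mod 29); (24|29)=+1, (21|29)=-1; sign (−1)^0·+1^1·-1^2 = +1.
(a,b)_∞: sgn(1209)=+, sgn(-26013)=−, so +1.
(a,b)_31: α=7, u≡5; β=6, v≡12 (mod 31); (5|31)=+1, (12|31)=-1; sign (−1)^0·+1^6·-1^7 = -1.
(a,b)_23: α=2, u≡9; β=1, v≡5 (mod 23); (9|23)=+1, (5|23)=-1; sign (−1)^0·+1^1·-1^2 = +1.
(a,b)_2: α=-18, β=-18; u≡1, v≡3 (mod 8); ε(u)ε(v)=0·1, αω(v)=-18·1, βω(u)=-18·0; sum ≡ 0  ⇒  +1.
(a,b)_13: α=3, u≡6; β=1, v≡12 (mod 13); (6|13)=-1, (12|13)=+1; sign (−1)^0·-1^1·+1^3 = -1.
(a,b)_3: α=9, u≡1; β=5, v≡2 (mod 3); (1|3)=+1, (2|3)=-1; sign (−1)^1·+1^5·-1^9 = +1.
(1209, -26013 / ℚ) ramifies at {13, 31}: a division algebra.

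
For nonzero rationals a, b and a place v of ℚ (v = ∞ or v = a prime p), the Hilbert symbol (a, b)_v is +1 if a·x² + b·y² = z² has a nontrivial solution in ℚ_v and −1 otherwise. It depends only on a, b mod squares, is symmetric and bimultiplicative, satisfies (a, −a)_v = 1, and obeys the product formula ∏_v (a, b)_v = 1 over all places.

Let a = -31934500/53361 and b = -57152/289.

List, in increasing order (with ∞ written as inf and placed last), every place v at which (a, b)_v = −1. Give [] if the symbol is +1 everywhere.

(a, b) ≡ (-1105, -893) mod (ℚ^×)²; places V = {2, 3, 5, 7, 11, 13, 17, 19, 47, ∞}.
(a,b)_3: α=-2, u≡2; β=0, v≡1 (mod 3); (2|3)=-1, (1|3)=+1; sign (−1)^0·-1^0·+1^-2 = +1.
(a,b)_13: α=1, u≡5; β=0, v≡3 (mod 13); (5|13)=-1, (3|13)=+1; sign (−1)^0·-1^0·+1^1 = +1.
(a,b)_17: α=3, u≡3; β=-2, v≡2 (mod 17); (3|17)=-1, (2|17)=+1; sign (−1)^0·-1^-2·+1^3 = +1.
(a,b)_∞: sgn(-1105)=−, sgn(-893)=−, so -1.
(a,b)_19: α=0, u≡6; β=1, v≡8 (mod 19); (6|19)=+1, (8|19)=-1; sign (−1)^0·+1^1·-1^0 = +1.
(a,b)_2: α=2, β=6; u≡7, v≡3 (mod 8); ε(u)ε(v)=1·1, αω(v)=2·1, βω(u)=6·0; sum ≡ 1  ⇒  -1.
(a,b)_5: α=3, u≡4; β=0, v≡2 (mod 5); (4|5)=+1, (2|5)=-1; sign (−1)^0·+1^0·-1^3 = -1.
(a,b)_47: α=0, u≡31; β=1, v≡21 (mod 47); (31|47)=-1, (21|47)=+1; sign (−1)^0·-1^1·+1^0 = -1.
(a,b)_7: α=-2, u≡1; β=0, v≡5 (mod 7); (1|7)=+1, (5|7)=-1; sign (−1)^0·+1^0·-1^-2 = +1.
(a,b)_11: α=-2, u≡7; β=0, v≡5 (mod 11); (7|11)=-1, (5|11)=+1; sign (−1)^0·-1^0·+1^-2 = +1.
Ram(-1105, -893) = {2, 5, 47, ∞}; no ℚ_2-point on the conic.

[2, 5, 47, inf]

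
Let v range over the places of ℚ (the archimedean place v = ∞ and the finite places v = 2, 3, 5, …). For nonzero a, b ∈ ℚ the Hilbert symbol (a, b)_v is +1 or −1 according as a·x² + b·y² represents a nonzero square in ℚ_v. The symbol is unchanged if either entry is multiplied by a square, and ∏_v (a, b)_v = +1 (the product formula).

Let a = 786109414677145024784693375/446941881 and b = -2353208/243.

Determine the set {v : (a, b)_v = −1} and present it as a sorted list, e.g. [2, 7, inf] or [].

[2, 3]

Mod squares: a ≡ 935, b ≡ -14586. Check v ∈ {∞, 2, 3, 5, 7, 11, 13, 17, 29, 31}.
v=3: a=3^-12·(≡2), b=3^-5·(≡1) mod 3; (2|3)=-1, (1|3)=+1; (−1)^{-12·-5·1}·(-1)^-5·(+1)^-12 = -1.
v=29: a=29^-2·(≡1), b=29^0·(≡5) mod 29; (1|29)=+1, (5|29)=+1; (−1)^{-2·0·14}·(+1)^0·(+1)^-2 = +1.
v=7: a=7^2·(≡2), b=7^0·(≡2) mod 7; (2|7)=+1, (2|7)=+1; (−1)^{2·0·3}·(+1)^0·(+1)^2 = +1.
v=11: a=11^7·(≡6), b=11^3·(≡3) mod 11; (6|11)=-1, (3|11)=+1; (−1)^{7·3·5}·(-1)^3·(+1)^7 = +1.
v=17: a=17^5·(≡8), b=17^1·(≡15) mod 17; (8|17)=+1, (15|17)=+1; (−1)^{5·1·8}·(+1)^1·(+1)^5 = +1.
v=5: a=5^3·(≡2), b=5^0·(≡4) mod 5; (2|5)=-1, (4|5)=+1; (−1)^{3·0·2}·(-1)^0·(+1)^3 = +1.
v=∞: 935 > 0 and -14586 < 0  ⇒  (a,b)_∞ = +1.
v=2: v_2(a)=0, v_2(b)=3; units ≡ 7, 3 (mod 8); ε·ε+αω+βω = 1·1+0·1+3·0 ≡ 1  ⇒  (a,b)_2 = -1.
v=13: a=13^6·(≡10), b=13^1·(≡1) mod 13; (10|13)=+1, (1|13)=+1; (−1)^{6·1·6}·(+1)^1·(+1)^6 = +1.
v=31: a=31^2·(≡4), b=31^0·(≡12) mod 31; (4|31)=+1, (12|31)=-1; (−1)^{2·0·15}·(+1)^0·(-1)^2 = +1.
Ram(935, -14586) = {2, 3}; no ℚ_2-point on the conic.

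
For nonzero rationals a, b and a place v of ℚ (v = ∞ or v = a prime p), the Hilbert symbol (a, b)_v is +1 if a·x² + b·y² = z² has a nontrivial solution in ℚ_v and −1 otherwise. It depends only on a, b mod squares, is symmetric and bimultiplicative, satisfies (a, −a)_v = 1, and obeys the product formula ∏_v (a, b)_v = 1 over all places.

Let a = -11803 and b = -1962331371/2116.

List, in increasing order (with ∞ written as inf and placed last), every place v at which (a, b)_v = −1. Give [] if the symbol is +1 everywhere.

[11, inf]

Mod squares: a ≡ -11803, b ≡ -5291. Check v ∈ {∞, 2, 3, 7, 11, 13, 23, 29, 37}.
v=2: v_2(a)=0, v_2(b)=-2; units ≡ 5, 5 (mod 8); ε·ε+αω+βω = 0·0+0·1+-2·1 ≡ 0  ⇒  (a,b)_2 = +1.
v=37: a=37^1·(≡14), b=37^1·(≡32) mod 37; (14|37)=-1, (32|37)=-1; (−1)^{1·1·18}·(-1)^1·(-1)^1 = +1.
v=29: a=29^1·(≡28), b=29^2·(≡20) mod 29; (28|29)=+1, (20|29)=+1; (−1)^{1·2·14}·(+1)^2·(+1)^1 = +1.
v=23: a=23^0·(≡19), b=23^-2·(≡10) mod 23; (19|23)=-1, (10|23)=-1; (−1)^{0·-2·11}·(-1)^-2·(-1)^0 = +1.
v=11: a=11^1·(≡5), b=11^1·(≡1) mod 11; (5|11)=+1, (1|11)=+1; (−1)^{1·1·5}·(+1)^1·(+1)^1 = -1.
v=7: a=7^0·(≡6), b=7^2·(≡1) mod 7; (6|7)=-1, (1|7)=+1; (−1)^{0·2·3}·(-1)^2·(+1)^0 = +1.
v=13: a=13^0·(≡1), b=13^1·(≡1) mod 13; (1|13)=+1, (1|13)=+1; (−1)^{0·1·6}·(+1)^1·(+1)^0 = +1.
v=3: a=3^0·(≡2), b=3^2·(≡1) mod 3; (2|3)=-1, (1|3)=+1; (−1)^{0·2·1}·(-1)^2·(+1)^0 = +1.
v=∞: -11803 < 0 and -5291 < 0  ⇒  (a,b)_∞ = -1.
Ram(-11803, -5291) = {11, ∞}; no ℚ_11-point on the conic.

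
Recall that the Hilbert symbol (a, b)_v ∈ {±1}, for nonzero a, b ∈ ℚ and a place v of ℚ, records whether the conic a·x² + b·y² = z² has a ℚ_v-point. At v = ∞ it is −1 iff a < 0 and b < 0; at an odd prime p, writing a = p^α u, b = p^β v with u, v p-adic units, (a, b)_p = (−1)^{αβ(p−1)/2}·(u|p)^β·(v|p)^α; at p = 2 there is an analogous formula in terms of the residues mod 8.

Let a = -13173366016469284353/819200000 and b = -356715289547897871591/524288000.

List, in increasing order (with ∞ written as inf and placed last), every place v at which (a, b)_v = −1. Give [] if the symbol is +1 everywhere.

[3, 5, 7, 19, 29, inf]

Mod squares: a ≡ -51765, b ≡ -12785955. Check v ∈ {∞, 2, 3, 5, 7, 11, 13, 17, 19, 23, 29}.
v=29: a=29^1·(≡25), b=29^1·(≡17) mod 29; (25|29)=+1, (17|29)=-1; (−1)^{1·1·14}·(+1)^1·(-1)^1 = -1.
v=3: a=3^3·(≡1), b=3^7·(≡1) mod 3; (1|3)=+1, (1|3)=+1; (−1)^{3·7·1}·(+1)^7·(+1)^3 = -1.
v=13: a=13^4·(≡9), b=13^3·(≡2) mod 13; (9|13)=+1, (2|13)=-1; (−1)^{4·3·6}·(+1)^3·(-1)^4 = +1.
v=23: a=23^4·(≡9), b=23^2·(≡14) mod 23; (9|23)=+1, (14|23)=-1; (−1)^{4·2·11}·(+1)^2·(-1)^4 = +1.
v=2: v_2(a)=-18, v_2(b)=-22; units ≡ 3, 5 (mod 8); ε·ε+αω+βω = 1·0+-18·1+-22·1 ≡ 0  ⇒  (a,b)_2 = +1.
v=11: a=11^0·(≡3), b=11^2·(≡9) mod 11; (3|11)=+1, (9|11)=+1; (−1)^{0·2·5}·(+1)^2·(+1)^0 = +1.
v=17: a=17^1·(≡4), b=17^1·(≡4) mod 17; (4|17)=+1, (4|17)=+1; (−1)^{1·1·8}·(+1)^1·(+1)^1 = +1.
v=∞: -51765 < 0 and -12785955 < 0  ⇒  (a,b)_∞ = -1.
v=19: a=19^2·(≡13), b=19^3·(≡17) mod 19; (13|19)=-1, (17|19)=+1; (−1)^{2·3·9}·(-1)^3·(+1)^2 = -1.
v=5: a=5^-5·(≡3), b=5^-3·(≡1) mod 5; (3|5)=-1, (1|5)=+1; (−1)^{-5·-3·2}·(-1)^-3·(+1)^-5 = -1.
v=7: a=7^3·(≡1), b=7^3·(≡1) mod 7; (1|7)=+1, (1|7)=+1; (−1)^{3·3·3}·(+1)^3·(+1)^3 = -1.
Ram(-51765, -12785955) = {3, 5, 7, 19, 29, ∞}; no ℚ_3-point on the conic.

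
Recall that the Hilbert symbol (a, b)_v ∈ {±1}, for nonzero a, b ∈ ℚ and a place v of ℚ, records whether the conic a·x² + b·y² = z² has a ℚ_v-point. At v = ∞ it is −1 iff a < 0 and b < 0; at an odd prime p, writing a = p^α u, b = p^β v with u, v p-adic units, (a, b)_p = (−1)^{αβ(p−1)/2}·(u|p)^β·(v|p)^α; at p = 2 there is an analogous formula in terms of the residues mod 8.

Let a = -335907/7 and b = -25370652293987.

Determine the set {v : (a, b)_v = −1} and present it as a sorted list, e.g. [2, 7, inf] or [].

[7, 17, 23, inf]

(a, b) ≡ (-29029, -30107) mod (ℚ^×)²; places V = {2, 3, 7, 11, 13, 17, 23, 29, ∞}.
(a,b)_29: α=1, u≡19; β=2, v≡6 (mod 29); (19|29)=-1, (6|29)=+1; sign (−1)^0·-1^2·+1^1 = +1.
(a,b)_∞: sgn(-29029)=−, sgn(-30107)=−, so -1.
(a,b)_23: α=0, u≡11; β=1, v≡18 (mod 23); (11|23)=-1, (18|23)=+1; sign (−1)^0·-1^1·+1^0 = -1.
(a,b)_2: α=0, β=0; u≡3, v≡5 (mod 8); ε(u)ε(v)=1·0, αω(v)=0·1, βω(u)=0·1; sum ≡ 0  ⇒  +1.
(a,b)_13: α=1, u≡10; β=2, v≡9 (mod 13); (10|13)=+1, (9|13)=+1; sign (−1)^0·+1^2·+1^1 = +1.
(a,b)_3: α=4, u≡2; β=0, v≡1 (mod 3); (2|3)=-1, (1|3)=+1; sign (−1)^0·-1^0·+1^4 = +1.
(a,b)_17: α=0, u≡14; β=1, v≡6 (mod 17); (14|17)=-1, (6|17)=-1; sign (−1)^0·-1^1·-1^0 = -1.
(a,b)_7: α=-1, u≡2; β=3, v≡1 (mod 7); (2|7)=+1, (1|7)=+1; sign (−1)^1·+1^3·+1^-1 = -1.
(a,b)_11: α=1, u≡3; β=3, v≡2 (mod 11); (3|11)=+1, (2|11)=-1; sign (−1)^1·+1^3·-1^1 = +1.
|Ram(-29029, -30107)| = 4, even; anisotropic at {7, 17, 23, ∞}.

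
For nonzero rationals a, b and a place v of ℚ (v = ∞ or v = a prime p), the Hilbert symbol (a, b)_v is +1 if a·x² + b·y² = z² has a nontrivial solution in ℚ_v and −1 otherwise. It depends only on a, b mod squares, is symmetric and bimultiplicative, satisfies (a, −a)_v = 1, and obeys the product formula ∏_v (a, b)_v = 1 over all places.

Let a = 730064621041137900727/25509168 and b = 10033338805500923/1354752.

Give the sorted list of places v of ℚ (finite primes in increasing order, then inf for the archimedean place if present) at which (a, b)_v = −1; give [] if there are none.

[23, 29]

(a, b) ≡ (14421, 418209) mod (ℚ^×)²; places V = {2, 3, 7, 11, 19, 23, 29, ∞}.
(a,b)_11: α=1, u≡2; β=3, v≡5 (mod 11); (2|11)=-1, (5|11)=+1; sign (−1)^1·-1^3·+1^1 = +1.
(a,b)_19: α=3, u≡15; β=1, v≡7 (mod 19); (15|19)=-1, (7|19)=+1; sign (−1)^1·-1^1·+1^3 = +1.
(a,b)_2: α=-4, β=-10; u≡5, v≡1 (mod 8); ε(u)ε(v)=0·0, αω(v)=-4·0, βω(u)=-10·1; sum ≡ 0  ⇒  +1.
(a,b)_29: α=10, u≡8; β=7, v≡15 (mod 29); (8|29)=-1, (15|29)=-1; sign (−1)^0·-1^7·-1^10 = -1.
(a,b)_7: α=0, u≡1; β=-2, v≡2 (mod 7); (1|7)=+1, (2|7)=+1; sign (−1)^0·+1^-2·+1^0 = +1.
(a,b)_∞: sgn(14421)=+, sgn(418209)=+, so +1.
(a,b)_23: α=1, u≡6; β=1, v≡6 (mod 23); (6|23)=+1, (6|23)=+1; sign (−1)^1·+1^1·+1^1 = -1.
(a,b)_3: α=-13, u≡1; β=-3, v≡2 (mod 3); (1|3)=+1, (2|3)=-1; sign (−1)^1·+1^-3·-1^-13 = +1.
|Ram(14421, 418209)| = 2, even; anisotropic at {23, 29}.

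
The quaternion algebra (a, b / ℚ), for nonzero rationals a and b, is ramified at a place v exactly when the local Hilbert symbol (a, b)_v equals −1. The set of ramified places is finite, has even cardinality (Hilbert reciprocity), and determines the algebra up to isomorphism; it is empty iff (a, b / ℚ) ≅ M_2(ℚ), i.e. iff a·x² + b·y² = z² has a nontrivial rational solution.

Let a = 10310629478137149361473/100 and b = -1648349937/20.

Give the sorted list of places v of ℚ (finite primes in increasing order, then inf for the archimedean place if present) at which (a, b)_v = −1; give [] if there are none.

Mod squares: a ≡ 697, b ≡ -1885. Check v ∈ {∞, 2, 3, 5, 7, 13, 17, 29, 41}.
v=∞: 697 > 0 and -1885 < 0  ⇒  (a,b)_∞ = +1.
v=13: a=13^2·(≡5), b=13^1·(≡2) mod 13; (5|13)=-1, (2|13)=-1; (−1)^{2·1·6}·(-1)^1·(-1)^2 = -1.
v=2: v_2(a)=-2, v_2(b)=-2; units ≡ 1, 3 (mod 8); ε·ε+αω+βω = 0·1+-2·1+-2·0 ≡ 0  ⇒  (a,b)_2 = +1.
v=7: a=7^2·(≡2), b=7^0·(≡3) mod 7; (2|7)=+1, (3|7)=-1; (−1)^{2·0·3}·(+1)^0·(-1)^2 = +1.
v=41: a=41^5·(≡24), b=41^2·(≡1) mod 41; (24|41)=-1, (1|41)=+1; (−1)^{5·2·20}·(-1)^2·(+1)^5 = +1.
v=17: a=17^5·(≡7), b=17^2·(≡1) mod 17; (7|17)=-1, (1|17)=+1; (−1)^{5·2·8}·(-1)^2·(+1)^5 = +1.
v=29: a=29^2·(≡20), b=29^1·(≡13) mod 29; (20|29)=+1, (13|29)=+1; (−1)^{2·1·14}·(+1)^1·(+1)^2 = +1.
v=5: a=5^-2·(≡2), b=5^-1·(≡2) mod 5; (2|5)=-1, (2|5)=-1; (−1)^{-2·-1·2}·(-1)^-1·(-1)^-2 = -1.
v=3: a=3^2·(≡1), b=3^2·(≡2) mod 3; (1|3)=+1, (2|3)=-1; (−1)^{2·2·1}·(+1)^2·(-1)^2 = +1.
(697, -1885 / ℚ) ramifies at {5, 13}: a division algebra.

[5, 13]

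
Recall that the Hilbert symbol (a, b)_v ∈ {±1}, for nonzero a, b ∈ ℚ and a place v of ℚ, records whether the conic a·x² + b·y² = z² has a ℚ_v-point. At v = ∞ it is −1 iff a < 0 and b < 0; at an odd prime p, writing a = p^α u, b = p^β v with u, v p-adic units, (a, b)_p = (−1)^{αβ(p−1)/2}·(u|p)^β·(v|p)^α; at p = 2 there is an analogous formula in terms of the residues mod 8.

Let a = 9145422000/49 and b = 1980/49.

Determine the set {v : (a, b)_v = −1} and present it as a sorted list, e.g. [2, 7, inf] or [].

[2, 11]

Mod squares: a ≡ 20995, b ≡ 55. Check v ∈ {∞, 2, 3, 5, 7, 11, 13, 17, 19}.
v=13: a=13^1·(≡4), b=13^0·(≡3) mod 13; (4|13)=+1, (3|13)=+1; (−1)^{1·0·6}·(+1)^0·(+1)^1 = +1.
v=3: a=3^2·(≡1), b=3^2·(≡1) mod 3; (1|3)=+1, (1|3)=+1; (−1)^{2·2·1}·(+1)^2·(+1)^2 = +1.
v=11: a=11^2·(≡2), b=11^1·(≡3) mod 11; (2|11)=-1, (3|11)=+1; (−1)^{2·1·5}·(-1)^1·(+1)^2 = -1.
v=19: a=19^1·(≡12), b=19^0·(≡9) mod 19; (12|19)=-1, (9|19)=+1; (−1)^{1·0·9}·(-1)^0·(+1)^1 = +1.
v=∞: 20995 > 0 and 55 > 0  ⇒  (a,b)_∞ = +1.
v=2: v_2(a)=4, v_2(b)=2; units ≡ 3, 7 (mod 8); ε·ε+αω+βω = 1·1+4·0+2·1 ≡ 1  ⇒  (a,b)_2 = -1.
v=17: a=17^1·(≡10), b=17^0·(≡13) mod 17; (10|17)=-1, (13|17)=+1; (−1)^{1·0·8}·(-1)^0·(+1)^1 = +1.
v=5: a=5^3·(≡4), b=5^1·(≡4) mod 5; (4|5)=+1, (4|5)=+1; (−1)^{3·1·2}·(+1)^1·(+1)^3 = +1.
v=7: a=7^-2·(≡1), b=7^-2·(≡6) mod 7; (1|7)=+1, (6|7)=-1; (−1)^{-2·-2·3}·(+1)^-2·(-1)^-2 = +1.
|Ram(20995, 55)| = 2, even; anisotropic at {2, 11}.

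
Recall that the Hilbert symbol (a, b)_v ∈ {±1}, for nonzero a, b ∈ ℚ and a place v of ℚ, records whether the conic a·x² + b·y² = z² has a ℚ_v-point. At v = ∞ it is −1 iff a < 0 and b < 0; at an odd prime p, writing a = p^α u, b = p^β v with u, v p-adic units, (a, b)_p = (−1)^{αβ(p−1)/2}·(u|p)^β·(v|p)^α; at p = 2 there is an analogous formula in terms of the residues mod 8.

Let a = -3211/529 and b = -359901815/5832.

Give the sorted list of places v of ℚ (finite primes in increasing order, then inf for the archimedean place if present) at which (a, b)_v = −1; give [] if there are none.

(a, b) ≡ (-19, -50830) mod (ℚ^×)²; places V = {2, 3, 5, 7, 13, 17, 19, 23, ∞}.
(a,b)_∞: sgn(-19)=−, sgn(-50830)=−, so -1.
(a,b)_5: α=0, u≡1; β=1, v≡1 (mod 5); (1|5)=+1, (1|5)=+1; sign (−1)^0·+1^1·+1^0 = +1.
(a,b)_7: α=0, u≡4; β=2, v≡4 (mod 7); (4|7)=+1, (4|7)=+1; sign (−1)^0·+1^2·+1^0 = +1.
(a,b)_3: α=0, u≡2; β=-6, v≡2 (mod 3); (2|3)=-1, (2|3)=-1; sign (−1)^0·-1^-6·-1^0 = +1.
(a,b)_17: α=0, u≡1; β=3, v≡15 (mod 17); (1|17)=+1, (15|17)=+1; sign (−1)^0·+1^3·+1^0 = +1.
(a,b)_23: α=-2, u≡9; β=1, v≡20 (mod 23); (9|23)=+1, (20|23)=-1; sign (−1)^0·+1^1·-1^-2 = +1.
(a,b)_2: α=0, β=-3; u≡5, v≡1 (mod 8); ε(u)ε(v)=0·0, αω(v)=0·0, βω(u)=-3·1; sum ≡ 1  ⇒  -1.
(a,b)_13: α=2, u≡8; β=1, v≡4 (mod 13); (8|13)=-1, (4|13)=+1; sign (−1)^0·-1^1·+1^2 = -1.
(a,b)_19: α=1, u≡12; β=0, v≡15 (mod 19); (12|19)=-1, (15|19)=-1; sign (−1)^0·-1^0·-1^1 = -1.
|Ram(-19, -50830)| = 4, even; anisotropic at {2, 13, 19, ∞}.

[2, 13, 19, inf]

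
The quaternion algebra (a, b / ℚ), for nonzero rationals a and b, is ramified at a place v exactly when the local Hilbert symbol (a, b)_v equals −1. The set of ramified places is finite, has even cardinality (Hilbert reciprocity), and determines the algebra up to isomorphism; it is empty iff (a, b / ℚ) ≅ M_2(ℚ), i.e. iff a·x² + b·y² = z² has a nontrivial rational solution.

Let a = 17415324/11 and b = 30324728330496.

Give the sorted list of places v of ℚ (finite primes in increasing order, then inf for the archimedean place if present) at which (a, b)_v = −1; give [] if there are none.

Mod squares: a ≡ 591261, b ≡ 41. Check v ∈ {∞, 2, 3, 11, 19, 23, 41}.
v=41: a=41^1·(≡19), b=41^3·(≡10) mod 41; (19|41)=-1, (10|41)=+1; (−1)^{1·3·20}·(-1)^3·(+1)^1 = -1.
v=23: a=23^1·(≡13), b=23^2·(≡4) mod 23; (13|23)=+1, (4|23)=+1; (−1)^{1·2·11}·(+1)^2·(+1)^1 = +1.
v=∞: 591261 > 0 and 41 > 0  ⇒  (a,b)_∞ = +1.
v=11: a=11^-1·(≡3), b=11^0·(≡6) mod 11; (3|11)=+1, (6|11)=-1; (−1)^{-1·0·5}·(+1)^0·(-1)^-1 = -1.
v=2: v_2(a)=2, v_2(b)=8; units ≡ 5, 1 (mod 8); ε·ε+αω+βω = 0·0+2·0+8·1 ≡ 0  ⇒  (a,b)_2 = +1.
v=3: a=3^5·(≡2), b=3^2·(≡2) mod 3; (2|3)=-1, (2|3)=-1; (−1)^{5·2·1}·(-1)^2·(-1)^5 = -1.
v=19: a=19^1·(≡5), b=19^2·(≡13) mod 19; (5|19)=+1, (13|19)=-1; (−1)^{1·2·9}·(+1)^2·(-1)^1 = -1.
|Ram(591261, 41)| = 4, even; anisotropic at {3, 11, 19, 41}.

[3, 11, 19, 41]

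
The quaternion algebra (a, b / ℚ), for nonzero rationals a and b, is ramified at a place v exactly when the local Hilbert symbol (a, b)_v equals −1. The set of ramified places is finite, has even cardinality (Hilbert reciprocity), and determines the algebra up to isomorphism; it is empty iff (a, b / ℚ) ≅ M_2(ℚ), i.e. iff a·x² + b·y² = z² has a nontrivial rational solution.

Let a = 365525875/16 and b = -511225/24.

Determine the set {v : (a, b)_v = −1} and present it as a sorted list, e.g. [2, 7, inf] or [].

Mod squares: a ≡ 715, b ≡ -6. Check v ∈ {∞, 2, 3, 5, 11, 13}.
v=5: a=5^3·(≡2), b=5^2·(≡4) mod 5; (2|5)=-1, (4|5)=+1; (−1)^{3·2·2}·(-1)^2·(+1)^3 = +1.
v=11: a=11^3·(≡2), b=11^2·(≡5) mod 11; (2|11)=-1, (5|11)=+1; (−1)^{3·2·5}·(-1)^2·(+1)^3 = +1.
v=13: a=13^3·(≡9), b=13^2·(≡11) mod 13; (9|13)=+1, (11|13)=-1; (−1)^{3·2·6}·(+1)^2·(-1)^3 = -1.
v=3: a=3^0·(≡1), b=3^-1·(≡1) mod 3; (1|3)=+1, (1|3)=+1; (−1)^{0·-1·1}·(+1)^-1·(+1)^0 = +1.
v=∞: 715 > 0 and -6 < 0  ⇒  (a,b)_∞ = +1.
v=2: v_2(a)=-4, v_2(b)=-3; units ≡ 3, 5 (mod 8); ε·ε+αω+βω = 1·0+-4·1+-3·1 ≡ 1  ⇒  (a,b)_2 = -1.
(715, -6 / ℚ) ramifies at {2, 13}: a division algebra.

[2, 13]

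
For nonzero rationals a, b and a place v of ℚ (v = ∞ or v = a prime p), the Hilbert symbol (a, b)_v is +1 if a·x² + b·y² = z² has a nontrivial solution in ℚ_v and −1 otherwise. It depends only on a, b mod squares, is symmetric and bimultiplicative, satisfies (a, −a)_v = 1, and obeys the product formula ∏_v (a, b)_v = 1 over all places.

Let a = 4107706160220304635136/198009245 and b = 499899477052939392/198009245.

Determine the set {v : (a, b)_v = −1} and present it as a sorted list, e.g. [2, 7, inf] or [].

[5, 11, 17, 19]

(a, b) ≡ (230945, 10) mod (ℚ^×)²; places V = {2, 3, 5, 7, 11, 13, 17, 19, 29, 31, 41, ∞}.
(a,b)_19: α=1, u≡3; β=2, v≡18 (mod 19); (3|19)=-1, (18|19)=-1; sign (−1)^0·-1^2·-1^1 = -1.
(a,b)_17: α=5, u≡4; β=2, v≡10 (mod 17); (4|17)=+1, (10|17)=-1; sign (−1)^0·+1^2·-1^5 = -1.
(a,b)_29: α=-2, u≡27; β=-2, v≡18 (mod 29); (27|29)=-1, (18|29)=-1; sign (−1)^0·-1^-2·-1^-2 = +1.
(a,b)_11: α=5, u≡2; β=4, v≡2 (mod 11); (2|11)=-1, (2|11)=-1; sign (−1)^0·-1^4·-1^5 = -1.
(a,b)_7: α=-2, u≡1; β=-2, v≡3 (mod 7); (1|7)=+1, (3|7)=-1; sign (−1)^0·+1^-2·-1^-2 = +1.
(a,b)_2: α=8, β=7; u≡1, v≡5 (mod 8); ε(u)ε(v)=0·0, αω(v)=8·1, βω(u)=7·0; sum ≡ 0  ⇒  +1.
(a,b)_∞: sgn(230945)=+, sgn(10)=+, so +1.
(a,b)_13: α=3, u≡8; β=2, v≡4 (mod 13); (8|13)=-1, (4|13)=+1; sign (−1)^0·-1^2·+1^3 = +1.
(a,b)_3: α=0, u≡2; β=2, v≡1 (mod 3); (2|3)=-1, (1|3)=+1; sign (−1)^0·-1^2·+1^0 = +1.
(a,b)_5: α=-1, u≡4; β=-1, v≡3 (mod 5); (4|5)=+1, (3|5)=-1; sign (−1)^0·+1^-1·-1^-1 = -1.
(a,b)_31: α=-2, u≡24; β=-2, v≡1 (mod 31); (24|31)=-1, (1|31)=+1; sign (−1)^0·-1^-2·+1^-2 = +1.
(a,b)_41: α=2, u≡1; β=2, v≡1 (mod 41); (1|41)=+1, (1|41)=+1; sign (−1)^0·+1^2·+1^2 = +1.
Ram(230945, 10) = {5, 11, 17, 19}; no ℚ_5-point on the conic.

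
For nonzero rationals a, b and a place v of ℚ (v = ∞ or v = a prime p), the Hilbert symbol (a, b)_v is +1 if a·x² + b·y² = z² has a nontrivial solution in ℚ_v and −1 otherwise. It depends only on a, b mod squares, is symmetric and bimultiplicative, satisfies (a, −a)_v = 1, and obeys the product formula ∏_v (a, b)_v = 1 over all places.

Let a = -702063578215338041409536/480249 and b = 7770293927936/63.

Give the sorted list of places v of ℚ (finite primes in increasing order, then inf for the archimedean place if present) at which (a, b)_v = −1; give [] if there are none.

[7, 43]

Mod squares: a ≡ -86, b ≡ 112217. Check v ∈ {∞, 2, 3, 7, 11, 17, 23, 41, 43}.
v=17: a=17^2·(≡13), b=17^1·(≡12) mod 17; (13|17)=+1, (12|17)=-1; (−1)^{2·1·8}·(+1)^1·(-1)^2 = +1.
v=3: a=3^-4·(≡1), b=3^-2·(≡2) mod 3; (1|3)=+1, (2|3)=-1; (−1)^{-4·-2·1}·(+1)^-2·(-1)^-4 = +1.
v=7: a=7^-2·(≡3), b=7^-1·(≡4) mod 7; (3|7)=-1, (4|7)=+1; (−1)^{-2·-1·3}·(-1)^-1·(+1)^-2 = -1.
v=23: a=23^2·(≡13), b=23^1·(≡13) mod 23; (13|23)=+1, (13|23)=+1; (−1)^{2·1·11}·(+1)^1·(+1)^2 = +1.
v=2: v_2(a)=35, v_2(b)=18; units ≡ 5, 1 (mod 8); ε·ε+αω+βω = 0·0+35·0+18·1 ≡ 0  ⇒  (a,b)_2 = +1.
v=41: a=41^2·(≡36), b=41^1·(≡1) mod 41; (36|41)=+1, (1|41)=+1; (−1)^{2·1·20}·(+1)^1·(+1)^2 = +1.
v=43: a=43^3·(≡6), b=43^2·(≡28) mod 43; (6|43)=+1, (28|43)=-1; (−1)^{3·2·21}·(+1)^2·(-1)^3 = -1.
v=11: a=11^-2·(≡8), b=11^0·(≡7) mod 11; (8|11)=-1, (7|11)=-1; (−1)^{-2·0·5}·(-1)^0·(-1)^-2 = +1.
v=∞: -86 < 0 and 112217 > 0  ⇒  (a,b)_∞ = +1.
(-86, 112217 / ℚ) ramifies at {7, 43}: a division algebra.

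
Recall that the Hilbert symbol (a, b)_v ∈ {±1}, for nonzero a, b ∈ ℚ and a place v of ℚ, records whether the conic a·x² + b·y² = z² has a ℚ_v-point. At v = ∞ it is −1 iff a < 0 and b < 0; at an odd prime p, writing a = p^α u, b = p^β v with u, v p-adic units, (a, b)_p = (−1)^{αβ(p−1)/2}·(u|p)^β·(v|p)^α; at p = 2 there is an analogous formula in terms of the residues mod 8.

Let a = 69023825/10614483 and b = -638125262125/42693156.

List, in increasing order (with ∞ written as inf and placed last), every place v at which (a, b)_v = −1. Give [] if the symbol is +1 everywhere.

Mod squares: a ≡ 51, b ≡ -85. Check v ∈ {∞, 2, 3, 5, 11, 13, 17, 19, 31, 43}.
v=31: a=31^2·(≡25), b=31^2·(≡18) mod 31; (25|31)=+1, (18|31)=+1; (−1)^{2·2·15}·(+1)^2·(+1)^2 = +1.
v=5: a=5^2·(≡1), b=5^3·(≡3) mod 5; (1|5)=+1, (3|5)=-1; (−1)^{2·3·2}·(+1)^3·(-1)^2 = +1.
v=3: a=3^-5·(≡2), b=3^-6·(≡2) mod 3; (2|3)=-1, (2|3)=-1; (−1)^{-5·-6·1}·(-1)^-6·(-1)^-5 = -1.
v=13: a=13^2·(≡12), b=13^2·(≡8) mod 13; (12|13)=+1, (8|13)=-1; (−1)^{2·2·6}·(+1)^2·(-1)^2 = +1.
v=11: a=11^-2·(≡10), b=11^-4·(≡1) mod 11; (10|11)=-1, (1|11)=+1; (−1)^{-2·-4·5}·(-1)^-4·(+1)^-2 = +1.
v=43: a=43^0·(≡39), b=43^2·(≡9) mod 43; (39|43)=-1, (9|43)=+1; (−1)^{0·2·21}·(-1)^2·(+1)^0 = +1.
v=17: a=17^1·(≡5), b=17^1·(≡11) mod 17; (5|17)=-1, (11|17)=-1; (−1)^{1·1·8}·(-1)^1·(-1)^1 = +1.
v=2: v_2(a)=0, v_2(b)=-2; units ≡ 3, 3 (mod 8); ε·ε+αω+βω = 1·1+0·1+-2·1 ≡ 1  ⇒  (a,b)_2 = -1.
v=19: a=19^-2·(≡15), b=19^0·(≡15) mod 19; (15|19)=-1, (15|19)=-1; (−1)^{-2·0·9}·(-1)^0·(-1)^-2 = +1.
v=∞: 51 > 0 and -85 < 0  ⇒  (a,b)_∞ = +1.
Ram(51, -85) = {2, 3}; no ℚ_2-point on the conic.

[2, 3]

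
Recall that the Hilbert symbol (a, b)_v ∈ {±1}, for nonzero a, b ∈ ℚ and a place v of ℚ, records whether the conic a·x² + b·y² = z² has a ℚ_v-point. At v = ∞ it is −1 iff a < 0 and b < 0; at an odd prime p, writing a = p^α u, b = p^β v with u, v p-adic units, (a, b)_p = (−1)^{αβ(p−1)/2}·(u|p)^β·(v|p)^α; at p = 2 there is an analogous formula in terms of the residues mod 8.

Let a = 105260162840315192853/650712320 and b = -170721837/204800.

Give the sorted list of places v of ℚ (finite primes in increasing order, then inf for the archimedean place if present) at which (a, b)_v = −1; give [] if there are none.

(a, b) ≡ (36465, -14586) mod (ℚ^×)²; places V = {2, 3, 5, 11, 13, 17, 19, 23, 31, ∞}.
(a,b)_23: α=-2, u≡5; β=0, v≡7 (mod 23); (5|23)=-1, (7|23)=-1; sign (−1)^0·-1^0·-1^-2 = +1.
(a,b)_∞: sgn(36465)=+, sgn(-14586)=−, so +1.
(a,b)_17: α=7, u≡12; β=3, v≡16 (mod 17); (12|17)=-1, (16|17)=+1; sign (−1)^0·-1^3·+1^7 = -1.
(a,b)_3: α=5, u≡2; β=5, v≡1 (mod 3); (2|3)=-1, (1|3)=+1; sign (−1)^1·-1^5·+1^5 = +1.
(a,b)_11: α=3, u≡3; β=1, v≡4 (mod 11); (3|11)=+1, (4|11)=+1; sign (−1)^1·+1^1·+1^3 = -1.
(a,b)_19: α=2, u≡4; β=0, v≡16 (mod 19); (4|19)=+1, (16|19)=+1; sign (−1)^0·+1^0·+1^2 = +1.
(a,b)_2: α=-8, β=-13; u≡1, v≡3 (mod 8); ε(u)ε(v)=0·1, αω(v)=-8·1, βω(u)=-13·0; sum ≡ 0  ⇒  +1.
(a,b)_31: α=-2, u≡4; β=0, v≡11 (mod 31); (4|31)=+1, (11|31)=-1; sign (−1)^0·+1^0·-1^-2 = +1.
(a,b)_13: α=3, u≡10; β=1, v≡9 (mod 13); (10|13)=+1, (9|13)=+1; sign (−1)^0·+1^1·+1^3 = +1.
(a,b)_5: α=-1, u≡2; β=-2, v≡4 (mod 5); (2|5)=-1, (4|5)=+1; sign (−1)^0·-1^-2·+1^-1 = +1.
|Ram(36465, -14586)| = 2, even; anisotropic at {11, 17}.

[11, 17]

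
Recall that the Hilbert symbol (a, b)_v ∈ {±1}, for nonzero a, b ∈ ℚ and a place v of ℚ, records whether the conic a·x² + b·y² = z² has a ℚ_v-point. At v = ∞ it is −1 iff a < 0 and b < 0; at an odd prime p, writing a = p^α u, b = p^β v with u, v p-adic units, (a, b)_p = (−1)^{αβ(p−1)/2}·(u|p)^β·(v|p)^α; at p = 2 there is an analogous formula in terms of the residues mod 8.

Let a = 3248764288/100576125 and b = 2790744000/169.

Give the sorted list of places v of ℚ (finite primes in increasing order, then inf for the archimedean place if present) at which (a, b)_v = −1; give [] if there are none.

[2, 3]

Mod squares: a ≡ 110, b ≡ 15. Check v ∈ {∞, 2, 3, 5, 7, 11, 13, 23, 31}.
v=23: a=23^-2·(≡4), b=23^0·(≡22) mod 23; (4|23)=+1, (22|23)=-1; (−1)^{-2·0·11}·(+1)^0·(-1)^-2 = +1.
v=∞: 110 > 0 and 15 > 0  ⇒  (a,b)_∞ = +1.
v=31: a=31^2·(≡30), b=31^2·(≡12) mod 31; (30|31)=-1, (12|31)=-1; (−1)^{2·2·15}·(-1)^2·(-1)^2 = +1.
v=2: v_2(a)=7, v_2(b)=6; units ≡ 7, 7 (mod 8); ε·ε+αω+βω = 1·1+7·0+6·0 ≡ 1  ⇒  (a,b)_2 = -1.
v=13: a=13^-2·(≡5), b=13^-2·(≡5) mod 13; (5|13)=-1, (5|13)=-1; (−1)^{-2·-2·6}·(-1)^-2·(-1)^-2 = +1.
v=7: a=7^4·(≡5), b=7^0·(≡2) mod 7; (5|7)=-1, (2|7)=+1; (−1)^{4·0·3}·(-1)^0·(+1)^4 = +1.
v=5: a=5^-3·(≡2), b=5^3·(≡3) mod 5; (2|5)=-1, (3|5)=-1; (−1)^{-3·3·2}·(-1)^3·(-1)^-3 = +1.
v=3: a=3^-2·(≡2), b=3^1·(≡2) mod 3; (2|3)=-1, (2|3)=-1; (−1)^{-2·1·1}·(-1)^1·(-1)^-2 = -1.
v=11: a=11^1·(≡7), b=11^2·(≡9) mod 11; (7|11)=-1, (9|11)=+1; (−1)^{1·2·5}·(-1)^2·(+1)^1 = +1.
(110, 15 / ℚ) ramifies at {2, 3}: a division algebra.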